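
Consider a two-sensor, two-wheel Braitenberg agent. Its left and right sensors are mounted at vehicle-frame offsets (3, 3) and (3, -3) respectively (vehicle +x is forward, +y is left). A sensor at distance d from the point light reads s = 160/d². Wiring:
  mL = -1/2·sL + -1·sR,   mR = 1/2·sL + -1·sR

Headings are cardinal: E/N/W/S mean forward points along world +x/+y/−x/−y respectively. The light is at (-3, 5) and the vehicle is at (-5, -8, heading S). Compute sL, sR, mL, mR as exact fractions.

160/257 160/281 -63600/72217 -18640/72217

left sensor world pos  = (-2, -11); dL² = 257
right sensor world pos = (-8, -11); dR² = 281
sL = 160/257 = 160/257
sR = 160/281 = 160/281
mL = -1/2·sL + -1·sR = -63600/72217
mR = 1/2·sL + -1·sR = -18640/72217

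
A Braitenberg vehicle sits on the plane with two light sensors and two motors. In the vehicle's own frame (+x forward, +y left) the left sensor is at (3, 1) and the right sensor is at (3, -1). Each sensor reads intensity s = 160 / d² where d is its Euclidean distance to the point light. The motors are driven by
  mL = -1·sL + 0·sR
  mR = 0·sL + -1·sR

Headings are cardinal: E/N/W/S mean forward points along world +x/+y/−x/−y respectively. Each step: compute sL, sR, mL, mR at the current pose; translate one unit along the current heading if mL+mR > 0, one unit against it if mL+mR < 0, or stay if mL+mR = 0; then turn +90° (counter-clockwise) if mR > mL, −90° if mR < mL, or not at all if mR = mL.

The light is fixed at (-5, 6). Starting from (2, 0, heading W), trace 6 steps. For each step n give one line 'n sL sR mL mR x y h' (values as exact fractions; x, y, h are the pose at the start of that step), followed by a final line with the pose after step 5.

0 32/13 160/41 -32/13 -160/41 2 0 W
1 80/29 16/9 -80/29 -16/9 3 0 N
2 160/89 160/61 -160/89 -160/61 3 -1 W
3 2 40/29 -2 -40/29 4 -1 N
4 160/117 32/17 -160/117 -32/17 4 -2 W
5 80/53 80/73 -80/53 -80/73 5 -2 N
final 5 -3 W

n=0: pose=(2,0,W); sL=32/13, sR=160/41; mL=-32/13, mR=-160/41; mL+mR=-3392/533 → advance -1; mR−mL=-768/533 → turn -1·90°
n=1: pose=(3,0,N); sL=80/29, sR=16/9; mL=-80/29, mR=-16/9; mL+mR=-1184/261 → advance -1; mR−mL=256/261 → turn +1·90°
n=2: pose=(3,-1,W); sL=160/89, sR=160/61; mL=-160/89, mR=-160/61; mL+mR=-24000/5429 → advance -1; mR−mL=-4480/5429 → turn -1·90°
n=3: pose=(4,-1,N); sL=2, sR=40/29; mL=-2, mR=-40/29; mL+mR=-98/29 → advance -1; mR−mL=18/29 → turn +1·90°
n=4: pose=(4,-2,W); sL=160/117, sR=32/17; mL=-160/117, mR=-32/17; mL+mR=-6464/1989 → advance -1; mR−mL=-1024/1989 → turn -1·90°
n=5: pose=(5,-2,N); sL=80/53, sR=80/73; mL=-80/53, mR=-80/73; mL+mR=-10080/3869 → advance -1; mR−mL=1600/3869 → turn +1·90°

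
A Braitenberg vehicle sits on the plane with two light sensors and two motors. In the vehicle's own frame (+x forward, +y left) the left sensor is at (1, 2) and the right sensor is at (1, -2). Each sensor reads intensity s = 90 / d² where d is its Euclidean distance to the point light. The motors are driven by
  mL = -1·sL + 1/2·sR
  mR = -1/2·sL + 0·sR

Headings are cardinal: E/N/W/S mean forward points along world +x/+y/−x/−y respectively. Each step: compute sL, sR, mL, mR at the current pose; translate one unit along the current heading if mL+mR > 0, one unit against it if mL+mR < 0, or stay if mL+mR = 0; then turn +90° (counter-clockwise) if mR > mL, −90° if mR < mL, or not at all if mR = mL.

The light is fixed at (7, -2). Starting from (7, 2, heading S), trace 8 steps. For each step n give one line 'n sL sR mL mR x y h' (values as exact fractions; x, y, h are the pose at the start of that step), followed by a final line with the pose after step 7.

0 90/13 90/13 -45/13 -45/13 7 2 S
1 9/2 9/2 -9/4 -9/4 7 3 S
2 90/29 90/29 -45/29 -45/29 7 4 S
3 9/4 9/4 -9/8 -9/8 7 5 S
4 90/53 90/53 -45/53 -45/53 7 6 S
5 45/34 45/34 -45/68 -45/68 7 7 S
6 18/17 18/17 -9/17 -9/17 7 8 S
7 45/52 45/52 -45/104 -45/104 7 9 S
final 7 10 S

n=0: pose=(7,2,S); sL=90/13, sR=90/13; mL=-45/13, mR=-45/13; mL+mR=-90/13 → advance -1; mR−mL=0 → turn +0·90°
n=1: pose=(7,3,S); sL=9/2, sR=9/2; mL=-9/4, mR=-9/4; mL+mR=-9/2 → advance -1; mR−mL=0 → turn +0·90°
n=2: pose=(7,4,S); sL=90/29, sR=90/29; mL=-45/29, mR=-45/29; mL+mR=-90/29 → advance -1; mR−mL=0 → turn +0·90°
n=3: pose=(7,5,S); sL=9/4, sR=9/4; mL=-9/8, mR=-9/8; mL+mR=-9/4 → advance -1; mR−mL=0 → turn +0·90°
n=4: pose=(7,6,S); sL=90/53, sR=90/53; mL=-45/53, mR=-45/53; mL+mR=-90/53 → advance -1; mR−mL=0 → turn +0·90°
n=5: pose=(7,7,S); sL=45/34, sR=45/34; mL=-45/68, mR=-45/68; mL+mR=-45/34 → advance -1; mR−mL=0 → turn +0·90°
n=6: pose=(7,8,S); sL=18/17, sR=18/17; mL=-9/17, mR=-9/17; mL+mR=-18/17 → advance -1; mR−mL=0 → turn +0·90°
n=7: pose=(7,9,S); sL=45/52, sR=45/52; mL=-45/104, mR=-45/104; mL+mR=-45/52 → advance -1; mR−mL=0 → turn +0·90°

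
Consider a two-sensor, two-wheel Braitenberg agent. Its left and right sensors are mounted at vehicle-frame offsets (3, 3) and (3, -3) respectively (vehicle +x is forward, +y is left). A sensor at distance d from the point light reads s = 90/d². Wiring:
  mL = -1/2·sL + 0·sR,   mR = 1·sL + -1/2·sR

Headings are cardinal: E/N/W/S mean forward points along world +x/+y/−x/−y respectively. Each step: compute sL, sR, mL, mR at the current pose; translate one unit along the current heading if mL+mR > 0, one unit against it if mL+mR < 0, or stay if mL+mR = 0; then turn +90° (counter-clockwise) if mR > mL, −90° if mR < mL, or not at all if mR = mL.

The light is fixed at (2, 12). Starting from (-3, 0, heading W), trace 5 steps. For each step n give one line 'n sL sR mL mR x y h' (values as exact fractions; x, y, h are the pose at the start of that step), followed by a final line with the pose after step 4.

0 90/289 18/29 -45/289 9/8381 -3 0 W
1 45/113 45/137 -45/226 7245/30962 -2 0 S
2 90/101 90/257 -45/101 18585/25957 -2 -1 E
3 45/68 9/10 -45/136 18/85 -1 -1 N
4 18/65 90/157 -9/65 -99/10205 -1 -2 W
final 0 -2 S

n=0: pose=(-3,0,W); sL=90/289, sR=18/29; mL=-45/289, mR=9/8381; mL+mR=-1296/8381 → advance -1; mR−mL=1314/8381 → turn +1·90°
n=1: pose=(-2,0,S); sL=45/113, sR=45/137; mL=-45/226, mR=7245/30962; mL+mR=540/15481 → advance +1; mR−mL=6705/15481 → turn +1·90°
n=2: pose=(-2,-1,E); sL=90/101, sR=90/257; mL=-45/101, mR=18585/25957; mL+mR=7020/25957 → advance +1; mR−mL=30150/25957 → turn +1·90°
n=3: pose=(-1,-1,N); sL=45/68, sR=9/10; mL=-45/136, mR=18/85; mL+mR=-81/680 → advance -1; mR−mL=369/680 → turn +1·90°
n=4: pose=(-1,-2,W); sL=18/65, sR=90/157; mL=-9/65, mR=-99/10205; mL+mR=-1512/10205 → advance -1; mR−mL=1314/10205 → turn +1·90°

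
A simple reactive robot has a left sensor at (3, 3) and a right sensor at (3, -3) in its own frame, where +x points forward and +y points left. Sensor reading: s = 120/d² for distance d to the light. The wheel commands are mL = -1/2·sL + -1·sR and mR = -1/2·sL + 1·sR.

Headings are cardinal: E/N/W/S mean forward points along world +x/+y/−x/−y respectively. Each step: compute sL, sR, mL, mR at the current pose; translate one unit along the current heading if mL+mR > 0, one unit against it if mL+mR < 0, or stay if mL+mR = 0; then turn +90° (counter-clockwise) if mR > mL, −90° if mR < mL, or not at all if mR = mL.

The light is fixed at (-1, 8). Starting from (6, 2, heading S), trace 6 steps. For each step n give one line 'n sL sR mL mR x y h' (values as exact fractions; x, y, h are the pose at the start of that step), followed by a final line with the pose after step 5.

0 120/181 120/97 -27540/17557 15900/17557 6 2 S
1 15/13 30/41 -1395/1066 165/1066 6 3 E
2 120/13 24/17 -1332/221 -708/221 5 3 N
3 4/3 20/3 -22/3 6 5 2 W
4 120/181 120/97 -27540/17557 15900/17557 6 2 S
5 15/13 30/41 -1395/1066 165/1066 6 3 E
final 5 3 N

n=0: pose=(6,2,S); sL=120/181, sR=120/97; mL=-27540/17557, mR=15900/17557; mL+mR=-120/181 → advance -1; mR−mL=240/97 → turn +1·90°
n=1: pose=(6,3,E); sL=15/13, sR=30/41; mL=-1395/1066, mR=165/1066; mL+mR=-15/13 → advance -1; mR−mL=60/41 → turn +1·90°
n=2: pose=(5,3,N); sL=120/13, sR=24/17; mL=-1332/221, mR=-708/221; mL+mR=-120/13 → advance -1; mR−mL=48/17 → turn +1·90°
n=3: pose=(5,2,W); sL=4/3, sR=20/3; mL=-22/3, mR=6; mL+mR=-4/3 → advance -1; mR−mL=40/3 → turn +1·90°
n=4: pose=(6,2,S); sL=120/181, sR=120/97; mL=-27540/17557, mR=15900/17557; mL+mR=-120/181 → advance -1; mR−mL=240/97 → turn +1·90°
n=5: pose=(6,3,E); sL=15/13, sR=30/41; mL=-1395/1066, mR=165/1066; mL+mR=-15/13 → advance -1; mR−mL=60/41 → turn +1·90°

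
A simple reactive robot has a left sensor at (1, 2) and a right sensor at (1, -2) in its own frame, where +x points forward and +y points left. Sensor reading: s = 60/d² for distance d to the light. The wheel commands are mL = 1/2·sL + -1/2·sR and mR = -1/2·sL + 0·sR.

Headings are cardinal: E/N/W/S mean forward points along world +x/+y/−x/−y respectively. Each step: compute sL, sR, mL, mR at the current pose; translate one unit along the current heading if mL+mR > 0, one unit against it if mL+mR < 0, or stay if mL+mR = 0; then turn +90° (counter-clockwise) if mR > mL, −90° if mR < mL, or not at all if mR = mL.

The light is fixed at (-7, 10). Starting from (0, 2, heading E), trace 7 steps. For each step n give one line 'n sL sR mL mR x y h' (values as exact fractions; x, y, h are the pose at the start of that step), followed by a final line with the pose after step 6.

n=0: pose=(0,2,E); sL=3/5, sR=15/41; mL=24/205, mR=-3/10; mL+mR=-15/82 → advance -1; mR−mL=-171/410 → turn -1·90°
n=1: pose=(-1,2,S); sL=12/29, sR=60/97; mL=-288/2813, mR=-6/29; mL+mR=-30/97 → advance -1; mR−mL=-294/2813 → turn -1·90°
n=2: pose=(-1,3,W); sL=30/53, sR=6/5; mL=-84/265, mR=-15/53; mL+mR=-3/5 → advance -1; mR−mL=9/265 → turn +1·90°
n=3: pose=(0,3,S); sL=12/29, sR=60/89; mL=-336/2581, mR=-6/29; mL+mR=-30/89 → advance -1; mR−mL=-198/2581 → turn -1·90°
n=4: pose=(0,4,W); sL=3/5, sR=15/13; mL=-18/65, mR=-3/10; mL+mR=-15/26 → advance -1; mR−mL=-3/130 → turn -1·90°
n=5: pose=(1,4,N); sL=60/61, sR=12/25; mL=384/1525, mR=-30/61; mL+mR=-6/25 → advance -1; mR−mL=-1134/1525 → turn -1·90°
n=6: pose=(1,3,E); sL=30/53, sR=10/27; mL=140/1431, mR=-15/53; mL+mR=-5/27 → advance -1; mR−mL=-545/1431 → turn -1·90°

0 3/5 15/41 24/205 -3/10 0 2 E
1 12/29 60/97 -288/2813 -6/29 -1 2 S
2 30/53 6/5 -84/265 -15/53 -1 3 W
3 12/29 60/89 -336/2581 -6/29 0 3 S
4 3/5 15/13 -18/65 -3/10 0 4 W
5 60/61 12/25 384/1525 -30/61 1 4 N
6 30/53 10/27 140/1431 -15/53 1 3 E
final 0 3 S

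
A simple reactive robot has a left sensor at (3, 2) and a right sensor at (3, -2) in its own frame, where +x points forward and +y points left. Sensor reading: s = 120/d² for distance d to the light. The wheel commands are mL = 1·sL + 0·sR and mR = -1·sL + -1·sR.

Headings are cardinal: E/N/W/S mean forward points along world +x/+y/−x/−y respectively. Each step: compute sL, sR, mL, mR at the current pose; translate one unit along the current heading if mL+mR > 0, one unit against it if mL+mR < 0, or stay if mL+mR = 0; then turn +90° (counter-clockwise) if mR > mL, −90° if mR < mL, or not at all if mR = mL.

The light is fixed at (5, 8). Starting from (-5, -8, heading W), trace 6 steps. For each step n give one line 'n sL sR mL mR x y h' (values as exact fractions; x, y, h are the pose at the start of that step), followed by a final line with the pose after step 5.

n=0: pose=(-5,-8,W); sL=120/493, sR=24/73; mL=120/493, mR=-20592/35989; mL+mR=-24/73 → advance -1; mR−mL=-29352/35989 → turn -1·90°
n=1: pose=(-4,-8,N); sL=12/29, sR=60/109; mL=12/29, mR=-3048/3161; mL+mR=-60/109 → advance -1; mR−mL=-4356/3161 → turn -1·90°
n=2: pose=(-4,-9,E); sL=40/87, sR=120/397; mL=40/87, mR=-26320/34539; mL+mR=-120/397 → advance -1; mR−mL=-42200/34539 → turn -1·90°
n=3: pose=(-5,-9,S); sL=15/58, sR=15/68; mL=15/58, mR=-945/1972; mL+mR=-15/68 → advance -1; mR−mL=-1455/1972 → turn -1·90°
n=4: pose=(-5,-8,W); sL=120/493, sR=24/73; mL=120/493, mR=-20592/35989; mL+mR=-24/73 → advance -1; mR−mL=-29352/35989 → turn -1·90°
n=5: pose=(-4,-8,N); sL=12/29, sR=60/109; mL=12/29, mR=-3048/3161; mL+mR=-60/109 → advance -1; mR−mL=-4356/3161 → turn -1·90°

0 120/493 24/73 120/493 -20592/35989 -5 -8 W
1 12/29 60/109 12/29 -3048/3161 -4 -8 N
2 40/87 120/397 40/87 -26320/34539 -4 -9 E
3 15/58 15/68 15/58 -945/1972 -5 -9 S
4 120/493 24/73 120/493 -20592/35989 -5 -8 W
5 12/29 60/109 12/29 -3048/3161 -4 -8 N
final -4 -9 E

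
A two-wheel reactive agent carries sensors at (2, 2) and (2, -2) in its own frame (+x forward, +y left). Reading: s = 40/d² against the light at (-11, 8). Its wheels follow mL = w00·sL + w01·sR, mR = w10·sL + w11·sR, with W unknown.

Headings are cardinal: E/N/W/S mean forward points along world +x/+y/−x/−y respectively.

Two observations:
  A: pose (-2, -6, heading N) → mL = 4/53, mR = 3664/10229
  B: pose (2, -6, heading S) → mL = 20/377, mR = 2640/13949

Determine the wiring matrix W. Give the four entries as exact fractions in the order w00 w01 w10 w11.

obs A: pose=(-2,-6,N) → sL=40/193, sR=8/53, mL=4/53, mR=3664/10229
obs B: pose=(2,-6,S) → sL=40/481, sR=40/377, mL=20/377, mR=2640/13949
sensor matrix S = [[40/193, 8/53], [40/481, 40/377]]; det S = 1346560/142684321
solve [mL_A; mL_B] = S·[w00; w01] and [mR_A; mR_B] = S·[w10; w11]:
  w00 = 0, w01 = 1/2, w10 = 1, w11 = 1

0 1/2 1 1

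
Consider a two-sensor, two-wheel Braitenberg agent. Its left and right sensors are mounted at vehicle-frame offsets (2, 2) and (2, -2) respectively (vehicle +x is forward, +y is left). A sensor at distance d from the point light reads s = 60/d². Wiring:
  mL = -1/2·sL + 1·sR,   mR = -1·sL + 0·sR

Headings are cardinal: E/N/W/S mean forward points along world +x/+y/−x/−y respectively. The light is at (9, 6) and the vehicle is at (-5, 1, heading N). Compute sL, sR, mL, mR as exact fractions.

12/53 20/51 754/2703 -12/53

left sensor world pos  = (-7, 3); dL² = 265
right sensor world pos = (-3, 3); dR² = 153
sL = 60/265 = 12/53
sR = 60/153 = 20/51
mL = -1/2·sL + 1·sR = 754/2703
mR = -1·sL + 0·sR = -12/53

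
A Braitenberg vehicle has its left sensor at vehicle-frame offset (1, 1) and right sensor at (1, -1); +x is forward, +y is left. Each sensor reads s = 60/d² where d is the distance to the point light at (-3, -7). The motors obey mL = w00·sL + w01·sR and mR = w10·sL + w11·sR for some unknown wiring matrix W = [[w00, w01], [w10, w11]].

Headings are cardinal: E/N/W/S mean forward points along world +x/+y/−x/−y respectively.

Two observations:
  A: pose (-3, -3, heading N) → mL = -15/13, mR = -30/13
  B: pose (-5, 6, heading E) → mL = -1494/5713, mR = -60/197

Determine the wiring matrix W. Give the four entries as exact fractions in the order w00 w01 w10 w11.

1/2 -1 -1 0

obs A: pose=(-3,-3,N) → sL=30/13, sR=30/13, mL=-15/13, mR=-30/13
obs B: pose=(-5,6,E) → sL=60/197, sR=12/29, mL=-1494/5713, mR=-60/197
sensor matrix S = [[30/13, 30/13], [60/197, 12/29]]; det S = 1440/5713
solve [mL_A; mL_B] = S·[w00; w01] and [mR_A; mR_B] = S·[w10; w11]:
  w00 = 1/2, w01 = -1, w10 = -1, w11 = 0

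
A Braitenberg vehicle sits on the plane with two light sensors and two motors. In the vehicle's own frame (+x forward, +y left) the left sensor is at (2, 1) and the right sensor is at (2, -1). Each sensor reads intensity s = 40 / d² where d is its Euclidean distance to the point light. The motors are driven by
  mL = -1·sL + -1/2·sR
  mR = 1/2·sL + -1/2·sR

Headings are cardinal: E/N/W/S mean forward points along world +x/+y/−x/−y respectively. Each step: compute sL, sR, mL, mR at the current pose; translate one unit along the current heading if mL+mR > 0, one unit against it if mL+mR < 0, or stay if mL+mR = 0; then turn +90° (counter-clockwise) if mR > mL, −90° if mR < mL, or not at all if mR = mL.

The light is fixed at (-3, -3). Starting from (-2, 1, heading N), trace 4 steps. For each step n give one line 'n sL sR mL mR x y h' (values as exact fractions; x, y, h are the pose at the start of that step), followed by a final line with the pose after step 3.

0 10/9 1 -29/18 1/18 -2 1 N
1 8 40/17 -156/17 48/17 -2 0 W
2 4 20 -14 -8 -1 0 S
3 40/41 8/5 -364/205 -64/205 -1 1 E
final -2 1 N

n=0: pose=(-2,1,N); sL=10/9, sR=1; mL=-29/18, mR=1/18; mL+mR=-14/9 → advance -1; mR−mL=5/3 → turn +1·90°
n=1: pose=(-2,0,W); sL=8, sR=40/17; mL=-156/17, mR=48/17; mL+mR=-108/17 → advance -1; mR−mL=12 → turn +1·90°
n=2: pose=(-1,0,S); sL=4, sR=20; mL=-14, mR=-8; mL+mR=-22 → advance -1; mR−mL=6 → turn +1·90°
n=3: pose=(-1,1,E); sL=40/41, sR=8/5; mL=-364/205, mR=-64/205; mL+mR=-428/205 → advance -1; mR−mL=60/41 → turn +1·90°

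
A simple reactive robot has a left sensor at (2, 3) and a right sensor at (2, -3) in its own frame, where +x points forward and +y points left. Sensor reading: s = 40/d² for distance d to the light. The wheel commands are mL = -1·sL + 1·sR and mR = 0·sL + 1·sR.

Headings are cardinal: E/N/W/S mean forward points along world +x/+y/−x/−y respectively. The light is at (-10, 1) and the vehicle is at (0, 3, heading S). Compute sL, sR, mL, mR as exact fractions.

left sensor world pos  = (3, 1); dL² = 169
right sensor world pos = (-3, 1); dR² = 49
sL = 40/169 = 40/169
sR = 40/49 = 40/49
mL = -1·sL + 1·sR = 4800/8281
mR = 0·sL + 1·sR = 40/49

40/169 40/49 4800/8281 40/49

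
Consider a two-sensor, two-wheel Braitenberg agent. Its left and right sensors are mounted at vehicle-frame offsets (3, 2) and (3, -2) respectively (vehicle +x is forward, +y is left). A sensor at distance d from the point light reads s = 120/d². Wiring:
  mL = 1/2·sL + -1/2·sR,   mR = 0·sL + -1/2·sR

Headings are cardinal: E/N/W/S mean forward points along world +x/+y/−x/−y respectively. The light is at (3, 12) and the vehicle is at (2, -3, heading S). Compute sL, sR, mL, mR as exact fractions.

24/65 40/111 32/7215 -20/111

left sensor world pos  = (4, -6); dL² = 325
right sensor world pos = (0, -6); dR² = 333
sL = 120/325 = 24/65
sR = 120/333 = 40/111
mL = 1/2·sL + -1/2·sR = 32/7215
mR = 0·sL + -1/2·sR = -20/111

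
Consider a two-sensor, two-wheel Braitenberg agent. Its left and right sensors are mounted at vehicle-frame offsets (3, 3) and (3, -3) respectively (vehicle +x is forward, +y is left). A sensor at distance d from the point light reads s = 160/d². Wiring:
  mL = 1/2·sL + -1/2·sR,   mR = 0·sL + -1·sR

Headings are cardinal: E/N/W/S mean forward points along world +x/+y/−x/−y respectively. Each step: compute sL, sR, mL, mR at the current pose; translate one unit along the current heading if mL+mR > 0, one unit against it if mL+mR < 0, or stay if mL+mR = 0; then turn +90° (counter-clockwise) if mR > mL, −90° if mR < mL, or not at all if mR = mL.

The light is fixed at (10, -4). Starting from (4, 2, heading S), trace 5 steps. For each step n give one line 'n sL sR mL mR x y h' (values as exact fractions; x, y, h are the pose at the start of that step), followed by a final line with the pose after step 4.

0 80/9 16/9 32/9 -16/9 4 2 S
1 32/17 32/29 192/493 -32/29 4 1 W
2 5/4 40/17 -75/136 -40/17 5 1 N
3 160/53 32 -768/53 -32 5 0 E
4 16 80/41 288/41 -80/41 4 0 S
final 4 -1 W

n=0: pose=(4,2,S); sL=80/9, sR=16/9; mL=32/9, mR=-16/9; mL+mR=16/9 → advance +1; mR−mL=-16/3 → turn -1·90°
n=1: pose=(4,1,W); sL=32/17, sR=32/29; mL=192/493, mR=-32/29; mL+mR=-352/493 → advance -1; mR−mL=-736/493 → turn -1·90°
n=2: pose=(5,1,N); sL=5/4, sR=40/17; mL=-75/136, mR=-40/17; mL+mR=-395/136 → advance -1; mR−mL=-245/136 → turn -1·90°
n=3: pose=(5,0,E); sL=160/53, sR=32; mL=-768/53, mR=-32; mL+mR=-2464/53 → advance -1; mR−mL=-928/53 → turn -1·90°
n=4: pose=(4,0,S); sL=16, sR=80/41; mL=288/41, mR=-80/41; mL+mR=208/41 → advance +1; mR−mL=-368/41 → turn -1·90°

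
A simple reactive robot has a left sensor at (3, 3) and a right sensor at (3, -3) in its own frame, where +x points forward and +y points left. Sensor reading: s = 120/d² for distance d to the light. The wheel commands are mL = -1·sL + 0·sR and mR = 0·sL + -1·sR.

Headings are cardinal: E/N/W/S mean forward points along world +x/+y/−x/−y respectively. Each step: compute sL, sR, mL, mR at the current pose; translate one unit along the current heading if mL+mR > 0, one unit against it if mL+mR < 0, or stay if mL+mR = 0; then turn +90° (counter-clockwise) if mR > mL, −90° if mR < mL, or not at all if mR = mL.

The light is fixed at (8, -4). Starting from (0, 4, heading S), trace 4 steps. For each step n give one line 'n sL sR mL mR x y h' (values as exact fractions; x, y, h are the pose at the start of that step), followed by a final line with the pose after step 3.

0 12/5 60/73 -12/5 -60/73 0 4 S
1 120/169 120/61 -120/169 -120/61 0 5 E
2 5/3 2/3 -5/3 -2/3 -1 5 S
3 24/41 24/17 -24/41 -24/17 -1 6 E
final -2 6 S

n=0: pose=(0,4,S); sL=12/5, sR=60/73; mL=-12/5, mR=-60/73; mL+mR=-1176/365 → advance -1; mR−mL=576/365 → turn +1·90°
n=1: pose=(0,5,E); sL=120/169, sR=120/61; mL=-120/169, mR=-120/61; mL+mR=-27600/10309 → advance -1; mR−mL=-12960/10309 → turn -1·90°
n=2: pose=(-1,5,S); sL=5/3, sR=2/3; mL=-5/3, mR=-2/3; mL+mR=-7/3 → advance -1; mR−mL=1 → turn +1·90°
n=3: pose=(-1,6,E); sL=24/41, sR=24/17; mL=-24/41, mR=-24/17; mL+mR=-1392/697 → advance -1; mR−mL=-576/697 → turn -1·90°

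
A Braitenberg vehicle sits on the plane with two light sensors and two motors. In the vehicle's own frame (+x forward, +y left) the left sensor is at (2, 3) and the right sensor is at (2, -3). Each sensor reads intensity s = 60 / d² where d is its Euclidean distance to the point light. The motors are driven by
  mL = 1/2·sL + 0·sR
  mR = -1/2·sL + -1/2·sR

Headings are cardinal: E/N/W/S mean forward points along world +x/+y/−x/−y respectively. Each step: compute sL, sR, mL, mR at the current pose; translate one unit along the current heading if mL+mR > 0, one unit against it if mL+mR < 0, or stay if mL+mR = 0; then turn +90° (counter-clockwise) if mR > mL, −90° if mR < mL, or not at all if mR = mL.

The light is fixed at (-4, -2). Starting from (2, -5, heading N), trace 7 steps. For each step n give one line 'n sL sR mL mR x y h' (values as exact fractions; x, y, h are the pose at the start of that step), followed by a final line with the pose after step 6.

0 6 30/41 3 -138/41 2 -5 N
1 12/13 60/113 6/13 -1068/1469 2 -6 E
2 3/5 3/2 3/10 -21/20 1 -6 S
3 4/3 20/3 2/3 -4 1 -5 W
4 6 30/41 3 -138/41 2 -5 N
5 12/13 60/113 6/13 -1068/1469 2 -6 E
6 3/5 3/2 3/10 -21/20 1 -6 S
final 1 -5 W

n=0: pose=(2,-5,N); sL=6, sR=30/41; mL=3, mR=-138/41; mL+mR=-15/41 → advance -1; mR−mL=-261/41 → turn -1·90°
n=1: pose=(2,-6,E); sL=12/13, sR=60/113; mL=6/13, mR=-1068/1469; mL+mR=-30/113 → advance -1; mR−mL=-1746/1469 → turn -1·90°
n=2: pose=(1,-6,S); sL=3/5, sR=3/2; mL=3/10, mR=-21/20; mL+mR=-3/4 → advance -1; mR−mL=-27/20 → turn -1·90°
n=3: pose=(1,-5,W); sL=4/3, sR=20/3; mL=2/3, mR=-4; mL+mR=-10/3 → advance -1; mR−mL=-14/3 → turn -1·90°
n=4: pose=(2,-5,N); sL=6, sR=30/41; mL=3, mR=-138/41; mL+mR=-15/41 → advance -1; mR−mL=-261/41 → turn -1·90°
n=5: pose=(2,-6,E); sL=12/13, sR=60/113; mL=6/13, mR=-1068/1469; mL+mR=-30/113 → advance -1; mR−mL=-1746/1469 → turn -1·90°
n=6: pose=(1,-6,S); sL=3/5, sR=3/2; mL=3/10, mR=-21/20; mL+mR=-3/4 → advance -1; mR−mL=-27/20 → turn -1·90°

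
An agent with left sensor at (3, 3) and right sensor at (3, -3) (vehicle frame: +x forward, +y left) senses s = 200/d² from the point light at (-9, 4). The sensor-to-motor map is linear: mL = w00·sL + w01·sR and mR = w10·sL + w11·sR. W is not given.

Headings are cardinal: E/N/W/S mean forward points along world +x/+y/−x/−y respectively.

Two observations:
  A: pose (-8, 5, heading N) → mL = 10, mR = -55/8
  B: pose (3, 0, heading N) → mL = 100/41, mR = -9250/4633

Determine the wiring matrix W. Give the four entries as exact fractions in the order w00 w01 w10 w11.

1 0 -1 1/2

obs A: pose=(-8,5,N) → sL=10, sR=25/4, mL=10, mR=-55/8
obs B: pose=(3,0,N) → sL=100/41, sR=100/113, mL=100/41, mR=-9250/4633
sensor matrix S = [[10, 25/4], [100/41, 100/113]]; det S = -29625/4633
solve [mL_A; mL_B] = S·[w00; w01] and [mR_A; mR_B] = S·[w10; w11]:
  w00 = 1, w01 = 0, w10 = -1, w11 = 1/2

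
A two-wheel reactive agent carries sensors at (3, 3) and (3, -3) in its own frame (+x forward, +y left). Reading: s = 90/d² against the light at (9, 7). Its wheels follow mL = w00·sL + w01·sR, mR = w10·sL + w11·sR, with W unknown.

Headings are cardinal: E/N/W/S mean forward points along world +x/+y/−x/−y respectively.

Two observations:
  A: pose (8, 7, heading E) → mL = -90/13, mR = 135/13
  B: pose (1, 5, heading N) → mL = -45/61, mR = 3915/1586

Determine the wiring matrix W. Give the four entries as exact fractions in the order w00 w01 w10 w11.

obs A: pose=(8,7,E) → sL=90/13, sR=90/13, mL=-90/13, mR=135/13
obs B: pose=(1,5,N) → sL=45/61, sR=45/13, mL=-45/61, mR=3915/1586
sensor matrix S = [[90/13, 90/13], [45/61, 45/13]]; det S = 194400/10309
solve [mL_A; mL_B] = S·[w00; w01] and [mR_A; mR_B] = S·[w10; w11]:
  w00 = -1, w01 = 0, w10 = 1, w11 = 1/2

-1 0 1 1/2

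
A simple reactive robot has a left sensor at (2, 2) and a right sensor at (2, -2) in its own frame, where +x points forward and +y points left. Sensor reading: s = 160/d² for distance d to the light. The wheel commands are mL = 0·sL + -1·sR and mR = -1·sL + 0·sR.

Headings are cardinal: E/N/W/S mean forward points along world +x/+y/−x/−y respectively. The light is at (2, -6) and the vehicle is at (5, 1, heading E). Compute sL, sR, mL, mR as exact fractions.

80/53 16/5 -16/5 -80/53

left sensor world pos  = (7, 3); dL² = 106
right sensor world pos = (7, -1); dR² = 50
sL = 160/106 = 80/53
sR = 160/50 = 16/5
mL = 0·sL + -1·sR = -16/5
mR = -1·sL + 0·sR = -80/53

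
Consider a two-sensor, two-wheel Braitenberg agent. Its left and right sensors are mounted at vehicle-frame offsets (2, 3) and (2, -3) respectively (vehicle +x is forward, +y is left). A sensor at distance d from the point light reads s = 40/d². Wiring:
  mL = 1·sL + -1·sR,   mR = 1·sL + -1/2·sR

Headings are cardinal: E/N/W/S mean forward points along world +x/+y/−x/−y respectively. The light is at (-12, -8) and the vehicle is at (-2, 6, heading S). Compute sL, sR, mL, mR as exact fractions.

40/313 40/193 -4800/60409 1460/60409

left sensor world pos  = (1, 4); dL² = 313
right sensor world pos = (-5, 4); dR² = 193
sL = 40/313 = 40/313
sR = 40/193 = 40/193
mL = 1·sL + -1·sR = -4800/60409
mR = 1·sL + -1/2·sR = 1460/60409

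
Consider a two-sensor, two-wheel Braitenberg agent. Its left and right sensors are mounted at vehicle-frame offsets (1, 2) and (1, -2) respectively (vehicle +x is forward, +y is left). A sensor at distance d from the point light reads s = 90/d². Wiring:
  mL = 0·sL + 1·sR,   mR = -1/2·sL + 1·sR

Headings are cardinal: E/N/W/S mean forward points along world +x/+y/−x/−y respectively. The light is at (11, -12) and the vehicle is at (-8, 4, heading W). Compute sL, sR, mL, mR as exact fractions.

45/298 45/362 45/362 5265/107876

left sensor world pos  = (-9, 2); dL² = 596
right sensor world pos = (-9, 6); dR² = 724
sL = 90/596 = 45/298
sR = 90/724 = 45/362
mL = 0·sL + 1·sR = 45/362
mR = -1/2·sL + 1·sR = 5265/107876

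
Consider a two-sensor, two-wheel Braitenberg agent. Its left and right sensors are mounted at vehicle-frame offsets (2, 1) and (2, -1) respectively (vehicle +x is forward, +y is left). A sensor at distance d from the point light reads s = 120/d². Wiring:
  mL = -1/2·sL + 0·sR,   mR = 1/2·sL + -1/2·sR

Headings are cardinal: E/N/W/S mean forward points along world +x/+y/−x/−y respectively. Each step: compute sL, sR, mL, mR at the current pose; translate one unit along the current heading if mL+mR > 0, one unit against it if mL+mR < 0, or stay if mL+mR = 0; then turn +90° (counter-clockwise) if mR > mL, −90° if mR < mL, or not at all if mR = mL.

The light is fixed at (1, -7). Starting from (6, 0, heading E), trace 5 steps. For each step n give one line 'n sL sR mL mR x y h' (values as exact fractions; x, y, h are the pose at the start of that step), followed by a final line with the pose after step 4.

n=0: pose=(6,0,E); sL=120/113, sR=24/17; mL=-60/113, mR=-336/1921; mL+mR=-12/17 → advance -1; mR−mL=684/1921 → turn +1·90°
n=1: pose=(5,0,N); sL=4/3, sR=60/53; mL=-2/3, mR=16/159; mL+mR=-30/53 → advance -1; mR−mL=122/159 → turn +1·90°
n=2: pose=(5,-1,W); sL=120/29, sR=120/53; mL=-60/29, mR=1440/1537; mL+mR=-60/53 → advance -1; mR−mL=4620/1537 → turn +1·90°
n=3: pose=(6,-1,S); sL=30/13, sR=15/4; mL=-15/13, mR=-75/104; mL+mR=-15/8 → advance -1; mR−mL=45/104 → turn +1·90°
n=4: pose=(6,0,E); sL=120/113, sR=24/17; mL=-60/113, mR=-336/1921; mL+mR=-12/17 → advance -1; mR−mL=684/1921 → turn +1·90°

0 120/113 24/17 -60/113 -336/1921 6 0 E
1 4/3 60/53 -2/3 16/159 5 0 N
2 120/29 120/53 -60/29 1440/1537 5 -1 W
3 30/13 15/4 -15/13 -75/104 6 -1 S
4 120/113 24/17 -60/113 -336/1921 6 0 E
final 5 0 N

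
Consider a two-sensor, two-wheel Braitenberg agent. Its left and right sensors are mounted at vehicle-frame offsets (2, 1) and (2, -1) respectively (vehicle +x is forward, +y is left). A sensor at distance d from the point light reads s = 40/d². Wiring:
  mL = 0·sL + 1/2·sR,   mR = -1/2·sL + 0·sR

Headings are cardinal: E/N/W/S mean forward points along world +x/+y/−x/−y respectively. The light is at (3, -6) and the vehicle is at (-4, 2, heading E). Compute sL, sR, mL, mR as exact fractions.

left sensor world pos  = (-2, 3); dL² = 106
right sensor world pos = (-2, 1); dR² = 74
sL = 40/106 = 20/53
sR = 40/74 = 20/37
mL = 0·sL + 1/2·sR = 10/37
mR = -1/2·sL + 0·sR = -10/53

20/53 20/37 10/37 -10/53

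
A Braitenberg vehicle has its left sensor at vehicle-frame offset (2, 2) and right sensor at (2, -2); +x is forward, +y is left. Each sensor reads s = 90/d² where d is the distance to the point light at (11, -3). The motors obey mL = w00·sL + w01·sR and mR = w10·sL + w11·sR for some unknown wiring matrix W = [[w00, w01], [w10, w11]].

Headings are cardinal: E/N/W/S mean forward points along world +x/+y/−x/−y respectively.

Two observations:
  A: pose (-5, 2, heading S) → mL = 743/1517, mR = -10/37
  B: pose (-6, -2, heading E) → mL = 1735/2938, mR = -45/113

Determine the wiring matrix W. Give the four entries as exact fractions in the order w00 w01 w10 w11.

obs A: pose=(-5,2,S) → sL=18/41, sR=10/37, mL=743/1517, mR=-10/37
obs B: pose=(-6,-2,E) → sL=5/13, sR=45/113, mL=1735/2938, mR=-45/113
sensor matrix S = [[18/41, 10/37], [5/13, 45/113]]; det S = 157960/2228473
solve [mL_A; mL_B] = S·[w00; w01] and [mR_A; mR_B] = S·[w10; w11]:
  w00 = 1/2, w01 = 1, w10 = 0, w11 = -1

1/2 1 0 -1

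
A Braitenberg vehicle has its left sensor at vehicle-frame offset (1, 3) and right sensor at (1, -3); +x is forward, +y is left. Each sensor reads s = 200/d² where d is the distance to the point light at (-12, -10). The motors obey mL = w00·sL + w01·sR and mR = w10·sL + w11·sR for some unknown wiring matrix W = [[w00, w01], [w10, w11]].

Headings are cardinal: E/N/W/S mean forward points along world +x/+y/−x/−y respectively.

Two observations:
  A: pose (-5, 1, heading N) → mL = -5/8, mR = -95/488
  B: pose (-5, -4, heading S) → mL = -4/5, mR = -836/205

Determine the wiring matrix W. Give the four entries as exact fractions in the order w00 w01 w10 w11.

-1/2 0 1/2 -1

obs A: pose=(-5,1,N) → sL=5/4, sR=50/61, mL=-5/8, mR=-95/488
obs B: pose=(-5,-4,S) → sL=8/5, sR=200/41, mL=-4/5, mR=-836/205
sensor matrix S = [[5/4, 50/61], [8/5, 200/41]]; det S = 11970/2501
solve [mL_A; mL_B] = S·[w00; w01] and [mR_A; mR_B] = S·[w10; w11]:
  w00 = -1/2, w01 = 0, w10 = 1/2, w11 = -1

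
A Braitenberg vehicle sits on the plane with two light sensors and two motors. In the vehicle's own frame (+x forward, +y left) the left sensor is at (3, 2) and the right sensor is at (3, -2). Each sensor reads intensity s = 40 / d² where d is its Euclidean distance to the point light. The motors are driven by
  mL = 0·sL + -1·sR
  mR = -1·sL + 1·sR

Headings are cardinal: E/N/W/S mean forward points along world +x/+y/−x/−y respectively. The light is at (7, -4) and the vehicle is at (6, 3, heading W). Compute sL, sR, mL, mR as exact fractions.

left sensor world pos  = (3, 1); dL² = 41
right sensor world pos = (3, 5); dR² = 97
sL = 40/41 = 40/41
sR = 40/97 = 40/97
mL = 0·sL + -1·sR = -40/97
mR = -1·sL + 1·sR = -2240/3977

40/41 40/97 -40/97 -2240/3977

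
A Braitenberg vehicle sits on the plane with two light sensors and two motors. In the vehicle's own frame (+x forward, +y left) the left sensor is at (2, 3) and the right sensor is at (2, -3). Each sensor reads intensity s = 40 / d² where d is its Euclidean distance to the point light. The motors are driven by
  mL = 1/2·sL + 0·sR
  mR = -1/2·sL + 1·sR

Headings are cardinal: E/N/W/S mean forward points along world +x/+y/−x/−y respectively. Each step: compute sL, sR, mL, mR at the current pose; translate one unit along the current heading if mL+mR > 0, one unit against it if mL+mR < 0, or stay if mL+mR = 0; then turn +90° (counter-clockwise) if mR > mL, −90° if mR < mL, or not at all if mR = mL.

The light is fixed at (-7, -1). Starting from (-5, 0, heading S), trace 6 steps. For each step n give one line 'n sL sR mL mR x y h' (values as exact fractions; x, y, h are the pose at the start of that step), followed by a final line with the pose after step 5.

0 20/13 20 10/13 250/13 -5 0 S
1 8/5 8/5 4/5 4/5 -5 -1 E
2 20/17 20/17 10/17 10/17 -4 -1 E
3 8/9 8/9 4/9 4/9 -3 -1 E
4 20/29 20/29 10/29 10/29 -2 -1 E
5 40/73 40/73 20/73 20/73 -1 -1 E
final 0 -1 E

n=0: pose=(-5,0,S); sL=20/13, sR=20; mL=10/13, mR=250/13; mL+mR=20 → advance +1; mR−mL=240/13 → turn +1·90°
n=1: pose=(-5,-1,E); sL=8/5, sR=8/5; mL=4/5, mR=4/5; mL+mR=8/5 → advance +1; mR−mL=0 → turn +0·90°
n=2: pose=(-4,-1,E); sL=20/17, sR=20/17; mL=10/17, mR=10/17; mL+mR=20/17 → advance +1; mR−mL=0 → turn +0·90°
n=3: pose=(-3,-1,E); sL=8/9, sR=8/9; mL=4/9, mR=4/9; mL+mR=8/9 → advance +1; mR−mL=0 → turn +0·90°
n=4: pose=(-2,-1,E); sL=20/29, sR=20/29; mL=10/29, mR=10/29; mL+mR=20/29 → advance +1; mR−mL=0 → turn +0·90°
n=5: pose=(-1,-1,E); sL=40/73, sR=40/73; mL=20/73, mR=20/73; mL+mR=40/73 → advance +1; mR−mL=0 → turn +0·90°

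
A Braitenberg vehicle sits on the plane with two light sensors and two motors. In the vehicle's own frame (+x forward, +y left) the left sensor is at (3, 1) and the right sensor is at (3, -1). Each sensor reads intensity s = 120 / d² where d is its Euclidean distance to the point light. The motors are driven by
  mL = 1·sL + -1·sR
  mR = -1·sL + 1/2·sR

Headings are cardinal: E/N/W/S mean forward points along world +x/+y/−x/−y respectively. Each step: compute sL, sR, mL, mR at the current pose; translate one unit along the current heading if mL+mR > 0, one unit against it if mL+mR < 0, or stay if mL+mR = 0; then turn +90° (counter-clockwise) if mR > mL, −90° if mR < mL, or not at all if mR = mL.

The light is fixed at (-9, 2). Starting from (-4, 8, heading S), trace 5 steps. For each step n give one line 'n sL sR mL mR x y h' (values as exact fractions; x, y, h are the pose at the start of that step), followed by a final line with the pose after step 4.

n=0: pose=(-4,8,S); sL=8/3, sR=24/5; mL=-32/15, mR=-4/15; mL+mR=-12/5 → advance -1; mR−mL=28/15 → turn +1·90°
n=1: pose=(-4,9,E); sL=15/16, sR=6/5; mL=-21/80, mR=-27/80; mL+mR=-3/5 → advance -1; mR−mL=-3/40 → turn -1·90°
n=2: pose=(-5,9,S); sL=120/41, sR=24/5; mL=-384/205, mR=-108/205; mL+mR=-12/5 → advance -1; mR−mL=276/205 → turn +1·90°
n=3: pose=(-5,10,E); sL=12/13, sR=60/49; mL=-192/637, mR=-198/637; mL+mR=-30/49 → advance -1; mR−mL=-6/637 → turn -1·90°
n=4: pose=(-6,10,S); sL=120/41, sR=120/29; mL=-1440/1189, mR=-1020/1189; mL+mR=-60/29 → advance -1; mR−mL=420/1189 → turn +1·90°

0 8/3 24/5 -32/15 -4/15 -4 8 S
1 15/16 6/5 -21/80 -27/80 -4 9 E
2 120/41 24/5 -384/205 -108/205 -5 9 S
3 12/13 60/49 -192/637 -198/637 -5 10 E
4 120/41 120/29 -1440/1189 -1020/1189 -6 10 S
final -6 11 E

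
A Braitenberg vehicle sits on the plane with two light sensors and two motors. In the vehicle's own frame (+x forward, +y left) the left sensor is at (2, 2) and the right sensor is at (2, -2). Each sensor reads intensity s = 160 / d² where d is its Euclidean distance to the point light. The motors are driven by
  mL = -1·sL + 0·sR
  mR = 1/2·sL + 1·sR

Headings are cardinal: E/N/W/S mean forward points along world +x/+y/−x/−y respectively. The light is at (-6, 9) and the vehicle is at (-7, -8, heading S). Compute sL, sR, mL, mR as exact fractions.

left sensor world pos  = (-5, -10); dL² = 362
right sensor world pos = (-9, -10); dR² = 370
sL = 160/362 = 80/181
sR = 160/370 = 16/37
mL = -1·sL + 0·sR = -80/181
mR = 1/2·sL + 1·sR = 4376/6697

80/181 16/37 -80/181 4376/6697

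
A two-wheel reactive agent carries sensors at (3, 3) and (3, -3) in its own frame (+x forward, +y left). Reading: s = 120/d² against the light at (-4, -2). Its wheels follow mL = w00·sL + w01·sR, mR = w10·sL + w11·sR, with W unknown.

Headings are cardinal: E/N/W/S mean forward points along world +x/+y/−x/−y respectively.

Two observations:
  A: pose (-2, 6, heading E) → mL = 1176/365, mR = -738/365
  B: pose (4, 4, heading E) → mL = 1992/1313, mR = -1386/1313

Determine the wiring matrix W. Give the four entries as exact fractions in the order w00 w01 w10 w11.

1 1 -1 -1/2

obs A: pose=(-2,6,E) → sL=60/73, sR=12/5, mL=1176/365, mR=-738/365
obs B: pose=(4,4,E) → sL=60/101, sR=12/13, mL=1992/1313, mR=-1386/1313
sensor matrix S = [[60/73, 12/5], [60/101, 12/13]]; det S = -63936/95849
solve [mL_A; mL_B] = S·[w00; w01] and [mR_A; mR_B] = S·[w10; w11]:
  w00 = 1, w01 = 1, w10 = -1, w11 = -1/2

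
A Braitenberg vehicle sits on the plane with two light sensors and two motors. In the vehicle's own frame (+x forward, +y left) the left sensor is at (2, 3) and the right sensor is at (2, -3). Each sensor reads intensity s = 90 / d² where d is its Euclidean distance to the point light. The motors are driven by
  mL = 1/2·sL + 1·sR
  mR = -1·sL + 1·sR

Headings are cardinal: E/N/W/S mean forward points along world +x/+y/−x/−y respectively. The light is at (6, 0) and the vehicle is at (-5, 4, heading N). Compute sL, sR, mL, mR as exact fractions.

left sensor world pos  = (-8, 6); dL² = 232
right sensor world pos = (-2, 6); dR² = 100
sL = 90/232 = 45/116
sR = 90/100 = 9/10
mL = 1/2·sL + 1·sR = 1269/1160
mR = -1·sL + 1·sR = 297/580

45/116 9/10 1269/1160 297/580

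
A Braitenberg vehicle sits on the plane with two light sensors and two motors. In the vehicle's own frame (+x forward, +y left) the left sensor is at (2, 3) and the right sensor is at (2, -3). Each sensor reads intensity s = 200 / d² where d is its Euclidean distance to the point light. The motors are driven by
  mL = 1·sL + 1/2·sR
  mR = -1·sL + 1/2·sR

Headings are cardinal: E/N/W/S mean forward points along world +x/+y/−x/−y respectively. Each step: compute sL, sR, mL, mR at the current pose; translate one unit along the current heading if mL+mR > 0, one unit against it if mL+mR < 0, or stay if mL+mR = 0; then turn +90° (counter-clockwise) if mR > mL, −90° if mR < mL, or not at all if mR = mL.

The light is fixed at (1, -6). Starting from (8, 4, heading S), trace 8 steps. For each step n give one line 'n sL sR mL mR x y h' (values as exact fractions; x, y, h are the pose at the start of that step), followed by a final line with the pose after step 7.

n=0: pose=(8,4,S); sL=50/41, sR=5/2; mL=405/164, mR=5/164; mL+mR=5/2 → advance +1; mR−mL=-100/41 → turn -1·90°
n=1: pose=(8,3,W); sL=200/61, sR=200/169; mL=39900/10309, mR=-27700/10309; mL+mR=200/169 → advance +1; mR−mL=-400/61 → turn -1·90°
n=2: pose=(7,3,N); sL=20/13, sR=100/101; mL=2670/1313, mR=-1370/1313; mL+mR=100/101 → advance +1; mR−mL=-40/13 → turn -1·90°
n=3: pose=(7,4,E); sL=200/233, sR=200/113; mL=45900/26329, mR=700/26329; mL+mR=200/113 → advance +1; mR−mL=-400/233 → turn -1·90°
n=4: pose=(8,4,S); sL=50/41, sR=5/2; mL=405/164, mR=5/164; mL+mR=5/2 → advance +1; mR−mL=-100/41 → turn -1·90°
n=5: pose=(8,3,W); sL=200/61, sR=200/169; mL=39900/10309, mR=-27700/10309; mL+mR=200/169 → advance +1; mR−mL=-400/61 → turn -1·90°
n=6: pose=(7,3,N); sL=20/13, sR=100/101; mL=2670/1313, mR=-1370/1313; mL+mR=100/101 → advance +1; mR−mL=-40/13 → turn -1·90°
n=7: pose=(7,4,E); sL=200/233, sR=200/113; mL=45900/26329, mR=700/26329; mL+mR=200/113 → advance +1; mR−mL=-400/233 → turn -1·90°

0 50/41 5/2 405/164 5/164 8 4 S
1 200/61 200/169 39900/10309 -27700/10309 8 3 W
2 20/13 100/101 2670/1313 -1370/1313 7 3 N
3 200/233 200/113 45900/26329 700/26329 7 4 E
4 50/41 5/2 405/164 5/164 8 4 S
5 200/61 200/169 39900/10309 -27700/10309 8 3 W
6 20/13 100/101 2670/1313 -1370/1313 7 3 N
7 200/233 200/113 45900/26329 700/26329 7 4 E
final 8 4 S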